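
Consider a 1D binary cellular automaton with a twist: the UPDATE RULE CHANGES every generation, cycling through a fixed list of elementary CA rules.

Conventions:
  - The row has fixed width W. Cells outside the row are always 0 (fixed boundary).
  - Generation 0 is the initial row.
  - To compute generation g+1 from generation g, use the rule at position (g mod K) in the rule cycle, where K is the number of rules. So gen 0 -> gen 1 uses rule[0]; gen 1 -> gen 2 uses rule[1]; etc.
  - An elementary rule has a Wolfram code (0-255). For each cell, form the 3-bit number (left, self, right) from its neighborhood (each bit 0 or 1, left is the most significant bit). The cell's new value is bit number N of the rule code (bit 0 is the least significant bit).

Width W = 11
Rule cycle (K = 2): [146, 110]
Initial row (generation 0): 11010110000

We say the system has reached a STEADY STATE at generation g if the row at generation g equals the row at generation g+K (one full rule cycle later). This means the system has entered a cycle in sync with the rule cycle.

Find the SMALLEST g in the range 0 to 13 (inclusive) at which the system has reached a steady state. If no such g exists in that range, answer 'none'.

Gen 0: 11010110000
Gen 1 (rule 146): 00000001000
Gen 2 (rule 110): 00000011000
Gen 3 (rule 146): 00000100100
Gen 4 (rule 110): 00001101100
Gen 5 (rule 146): 00010000010
Gen 6 (rule 110): 00110000110
Gen 7 (rule 146): 01001001001
Gen 8 (rule 110): 11011011011
Gen 9 (rule 146): 00000000000
Gen 10 (rule 110): 00000000000
Gen 11 (rule 146): 00000000000
Gen 12 (rule 110): 00000000000
Gen 13 (rule 146): 00000000000
Gen 14 (rule 110): 00000000000
Gen 15 (rule 146): 00000000000

Answer: 9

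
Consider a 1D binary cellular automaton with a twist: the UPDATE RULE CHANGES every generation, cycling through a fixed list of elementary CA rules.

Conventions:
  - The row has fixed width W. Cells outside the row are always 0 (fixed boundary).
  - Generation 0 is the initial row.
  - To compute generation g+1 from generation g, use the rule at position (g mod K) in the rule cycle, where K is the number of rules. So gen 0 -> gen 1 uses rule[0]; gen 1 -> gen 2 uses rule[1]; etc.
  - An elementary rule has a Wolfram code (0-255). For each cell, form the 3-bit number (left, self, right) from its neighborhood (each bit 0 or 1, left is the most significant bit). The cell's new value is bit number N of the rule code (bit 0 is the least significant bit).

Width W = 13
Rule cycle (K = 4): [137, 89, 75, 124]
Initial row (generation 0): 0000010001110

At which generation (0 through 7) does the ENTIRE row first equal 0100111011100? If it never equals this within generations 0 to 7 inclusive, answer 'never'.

Gen 0: 0000010001110
Gen 1 (rule 137): 1111000101100
Gen 2 (rule 89): 1001110001111
Gen 3 (rule 75): 0011010111001
Gen 4 (rule 124): 0011111101101
Gen 5 (rule 137): 1011111001000
Gen 6 (rule 89): 0010001100111
Gen 7 (rule 75): 1100111101101

Answer: never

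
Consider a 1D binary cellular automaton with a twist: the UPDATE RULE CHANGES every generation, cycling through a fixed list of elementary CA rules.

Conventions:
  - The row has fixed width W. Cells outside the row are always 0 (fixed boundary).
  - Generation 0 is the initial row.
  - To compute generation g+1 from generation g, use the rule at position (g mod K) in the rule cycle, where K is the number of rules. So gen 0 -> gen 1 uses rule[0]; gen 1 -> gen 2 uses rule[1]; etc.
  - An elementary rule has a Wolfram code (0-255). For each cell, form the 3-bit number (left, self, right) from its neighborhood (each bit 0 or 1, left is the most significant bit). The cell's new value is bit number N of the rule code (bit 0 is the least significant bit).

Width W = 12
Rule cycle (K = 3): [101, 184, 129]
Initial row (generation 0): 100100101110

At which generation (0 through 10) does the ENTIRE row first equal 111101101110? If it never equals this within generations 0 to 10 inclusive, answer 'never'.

Gen 0: 100100101110
Gen 1 (rule 101): 100100110010
Gen 2 (rule 184): 010010101001
Gen 3 (rule 129): 000000000000
Gen 4 (rule 101): 111111111111
Gen 5 (rule 184): 111111111110
Gen 6 (rule 129): 011111111100
Gen 7 (rule 101): 000000000101
Gen 8 (rule 184): 000000000010
Gen 9 (rule 129): 111111111000
Gen 10 (rule 101): 000000001011

Answer: never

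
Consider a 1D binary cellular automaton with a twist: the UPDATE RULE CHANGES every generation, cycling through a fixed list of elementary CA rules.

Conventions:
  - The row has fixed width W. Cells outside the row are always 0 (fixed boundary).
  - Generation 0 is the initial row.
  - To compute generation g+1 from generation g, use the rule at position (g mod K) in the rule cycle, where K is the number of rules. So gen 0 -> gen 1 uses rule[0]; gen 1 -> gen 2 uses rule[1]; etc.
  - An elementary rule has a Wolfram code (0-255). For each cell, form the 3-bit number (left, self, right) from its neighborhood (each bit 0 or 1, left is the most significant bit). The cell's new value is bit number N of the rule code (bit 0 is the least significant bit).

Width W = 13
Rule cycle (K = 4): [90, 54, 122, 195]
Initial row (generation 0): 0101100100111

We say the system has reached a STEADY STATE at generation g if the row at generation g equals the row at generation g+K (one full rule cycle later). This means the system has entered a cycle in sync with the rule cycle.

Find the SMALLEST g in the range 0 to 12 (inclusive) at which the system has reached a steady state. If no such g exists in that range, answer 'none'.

Gen 0: 0101100100111
Gen 1 (rule 90): 1001111011101
Gen 2 (rule 54): 1110000100011
Gen 3 (rule 122): 1011001010111
Gen 4 (rule 195): 0001010000011
Gen 5 (rule 90): 0010001000111
Gen 6 (rule 54): 0111011101000
Gen 7 (rule 122): 1101110110100
Gen 8 (rule 195): 0100110010001
Gen 9 (rule 90): 1011111101010
Gen 10 (rule 54): 1100000011111
Gen 11 (rule 122): 1110000110001
Gen 12 (rule 195): 0110111010110
Gen 13 (rule 90): 1110101000111
Gen 14 (rule 54): 0001111101000
Gen 15 (rule 122): 0011000110100
Gen 16 (rule 195): 1101011010001

Answer: none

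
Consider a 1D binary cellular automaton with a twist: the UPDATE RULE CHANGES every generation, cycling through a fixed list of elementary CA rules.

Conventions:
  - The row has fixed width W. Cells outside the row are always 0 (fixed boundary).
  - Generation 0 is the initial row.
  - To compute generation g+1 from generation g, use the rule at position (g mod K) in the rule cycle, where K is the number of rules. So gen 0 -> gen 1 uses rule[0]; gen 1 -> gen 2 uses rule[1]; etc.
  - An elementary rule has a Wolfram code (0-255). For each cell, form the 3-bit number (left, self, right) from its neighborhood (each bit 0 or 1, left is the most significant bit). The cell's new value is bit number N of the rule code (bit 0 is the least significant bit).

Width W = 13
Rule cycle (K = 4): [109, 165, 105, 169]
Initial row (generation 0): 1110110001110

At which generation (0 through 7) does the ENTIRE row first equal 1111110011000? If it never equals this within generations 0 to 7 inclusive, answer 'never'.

Answer: 4

Derivation:
Gen 0: 1110110001110
Gen 1 (rule 109): 1011110101010
Gen 2 (rule 165): 1101101111110
Gen 3 (rule 105): 1111111000010
Gen 4 (rule 169): 1111110011000
Gen 5 (rule 109): 1000010011011
Gen 6 (rule 165): 1011010000100
Gen 7 (rule 105): 0111100110001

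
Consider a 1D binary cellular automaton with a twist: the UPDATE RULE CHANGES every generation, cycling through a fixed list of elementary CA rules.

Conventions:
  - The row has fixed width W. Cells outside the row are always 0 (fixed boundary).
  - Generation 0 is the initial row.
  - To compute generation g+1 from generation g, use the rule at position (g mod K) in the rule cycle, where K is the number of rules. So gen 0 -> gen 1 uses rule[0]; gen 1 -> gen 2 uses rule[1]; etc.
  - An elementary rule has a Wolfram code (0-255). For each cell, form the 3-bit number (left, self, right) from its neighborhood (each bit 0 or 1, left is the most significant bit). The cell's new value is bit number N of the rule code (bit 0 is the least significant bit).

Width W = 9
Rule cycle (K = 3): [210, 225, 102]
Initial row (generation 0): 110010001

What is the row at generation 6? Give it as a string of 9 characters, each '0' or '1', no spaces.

Gen 0: 110010001
Gen 1 (rule 210): 011101010
Gen 2 (rule 225): 001110100
Gen 3 (rule 102): 010011100
Gen 4 (rule 210): 101101110
Gen 5 (rule 225): 010110110
Gen 6 (rule 102): 111011010

Answer: 111011010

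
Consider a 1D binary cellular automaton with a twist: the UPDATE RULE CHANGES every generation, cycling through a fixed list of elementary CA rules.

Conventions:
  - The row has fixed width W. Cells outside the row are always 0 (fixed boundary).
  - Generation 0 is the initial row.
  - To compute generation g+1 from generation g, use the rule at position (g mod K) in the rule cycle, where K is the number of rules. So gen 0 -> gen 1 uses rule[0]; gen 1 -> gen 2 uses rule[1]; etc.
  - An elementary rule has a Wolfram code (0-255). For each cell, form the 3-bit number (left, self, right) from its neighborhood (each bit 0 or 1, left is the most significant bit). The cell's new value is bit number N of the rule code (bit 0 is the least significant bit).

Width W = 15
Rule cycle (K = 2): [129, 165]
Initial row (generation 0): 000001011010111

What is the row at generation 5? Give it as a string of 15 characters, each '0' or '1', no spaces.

Gen 0: 000001011010111
Gen 1 (rule 129): 111100000000010
Gen 2 (rule 165): 011001111111010
Gen 3 (rule 129): 000000111110000
Gen 4 (rule 165): 111110011100111
Gen 5 (rule 129): 011100001000010

Answer: 011100001000010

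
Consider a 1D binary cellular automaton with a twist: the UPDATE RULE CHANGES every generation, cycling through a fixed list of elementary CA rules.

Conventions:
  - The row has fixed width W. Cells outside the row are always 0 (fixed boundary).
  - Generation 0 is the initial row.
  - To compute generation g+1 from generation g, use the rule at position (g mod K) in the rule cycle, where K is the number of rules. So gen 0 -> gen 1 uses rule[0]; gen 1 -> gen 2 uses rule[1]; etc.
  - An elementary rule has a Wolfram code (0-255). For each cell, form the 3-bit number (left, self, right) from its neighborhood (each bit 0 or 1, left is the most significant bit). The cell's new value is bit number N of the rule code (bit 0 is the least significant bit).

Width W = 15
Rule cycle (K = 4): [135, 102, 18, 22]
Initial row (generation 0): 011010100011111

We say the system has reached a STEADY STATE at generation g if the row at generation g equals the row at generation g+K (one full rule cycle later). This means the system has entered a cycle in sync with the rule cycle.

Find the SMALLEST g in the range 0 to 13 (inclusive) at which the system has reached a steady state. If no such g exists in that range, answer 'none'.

Gen 0: 011010100011111
Gen 1 (rule 135): 100010101101110
Gen 2 (rule 102): 100111110110010
Gen 3 (rule 18): 011000000001101
Gen 4 (rule 22): 100100000010001
Gen 5 (rule 135): 101101111110111
Gen 6 (rule 102): 110110000011001
Gen 7 (rule 18): 000001000100110
Gen 8 (rule 22): 000011101111001
Gen 9 (rule 135): 111101000110011
Gen 10 (rule 102): 000111001010101
Gen 11 (rule 18): 001000110000000
Gen 12 (rule 22): 011101001000000
Gen 13 (rule 135): 101001011011111
Gen 14 (rule 102): 111011101100001
Gen 15 (rule 18): 000000000010010
Gen 16 (rule 22): 000000000111111
Gen 17 (rule 135): 111111111011110

Answer: none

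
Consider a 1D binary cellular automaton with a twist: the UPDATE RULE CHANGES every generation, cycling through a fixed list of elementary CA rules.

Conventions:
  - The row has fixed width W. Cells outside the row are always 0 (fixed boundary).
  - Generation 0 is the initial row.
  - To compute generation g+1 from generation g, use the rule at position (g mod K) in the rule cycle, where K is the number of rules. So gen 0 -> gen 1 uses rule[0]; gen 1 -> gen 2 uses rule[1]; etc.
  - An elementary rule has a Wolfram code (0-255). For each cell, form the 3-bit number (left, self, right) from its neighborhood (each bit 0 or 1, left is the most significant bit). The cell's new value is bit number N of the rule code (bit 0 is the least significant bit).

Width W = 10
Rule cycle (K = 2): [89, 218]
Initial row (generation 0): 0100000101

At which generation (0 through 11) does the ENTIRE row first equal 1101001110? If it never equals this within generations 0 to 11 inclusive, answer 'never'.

Answer: never

Derivation:
Gen 0: 0100000101
Gen 1 (rule 89): 0011110000
Gen 2 (rule 218): 0111111000
Gen 3 (rule 89): 0100001111
Gen 4 (rule 218): 1010011111
Gen 5 (rule 89): 0001010001
Gen 6 (rule 218): 0010001010
Gen 7 (rule 89): 1001100001
Gen 8 (rule 218): 0111110010
Gen 9 (rule 89): 0100011001
Gen 10 (rule 218): 1010111110
Gen 11 (rule 89): 0000100011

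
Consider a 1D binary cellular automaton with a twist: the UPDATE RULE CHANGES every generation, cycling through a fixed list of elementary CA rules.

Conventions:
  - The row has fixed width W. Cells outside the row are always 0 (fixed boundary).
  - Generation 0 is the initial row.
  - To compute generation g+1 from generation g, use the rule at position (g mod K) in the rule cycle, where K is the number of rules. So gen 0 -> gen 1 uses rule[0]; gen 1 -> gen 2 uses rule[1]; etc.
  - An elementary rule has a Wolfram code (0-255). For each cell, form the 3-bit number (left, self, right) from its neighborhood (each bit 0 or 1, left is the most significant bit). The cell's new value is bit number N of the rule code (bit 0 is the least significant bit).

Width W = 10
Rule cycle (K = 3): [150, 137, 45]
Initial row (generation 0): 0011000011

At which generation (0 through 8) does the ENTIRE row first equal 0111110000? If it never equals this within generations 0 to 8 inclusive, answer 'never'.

Gen 0: 0011000011
Gen 1 (rule 150): 0100100100
Gen 2 (rule 137): 0000000001
Gen 3 (rule 45): 1111111101
Gen 4 (rule 150): 0111111001
Gen 5 (rule 137): 0111110000
Gen 6 (rule 45): 0100000111
Gen 7 (rule 150): 1110001010
Gen 8 (rule 137): 1100100000

Answer: 5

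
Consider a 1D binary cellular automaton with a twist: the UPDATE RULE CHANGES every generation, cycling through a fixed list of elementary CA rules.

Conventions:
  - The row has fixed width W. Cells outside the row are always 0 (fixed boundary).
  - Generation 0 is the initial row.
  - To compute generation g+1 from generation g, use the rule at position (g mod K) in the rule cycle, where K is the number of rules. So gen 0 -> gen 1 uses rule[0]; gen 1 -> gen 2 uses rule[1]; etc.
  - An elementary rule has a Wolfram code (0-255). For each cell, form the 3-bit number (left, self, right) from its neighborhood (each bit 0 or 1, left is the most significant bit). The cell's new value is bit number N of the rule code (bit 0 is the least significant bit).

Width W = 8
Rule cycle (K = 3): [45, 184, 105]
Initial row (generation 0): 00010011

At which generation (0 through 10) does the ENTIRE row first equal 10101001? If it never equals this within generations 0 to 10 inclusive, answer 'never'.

Gen 0: 00010011
Gen 1 (rule 45): 11010010
Gen 2 (rule 184): 10101001
Gen 3 (rule 105): 01010000
Gen 4 (rule 45): 01110111
Gen 5 (rule 184): 01101110
Gen 6 (rule 105): 01111010
Gen 7 (rule 45): 01000110
Gen 8 (rule 184): 00100101
Gen 9 (rule 105): 10000010
Gen 10 (rule 45): 10111010

Answer: 2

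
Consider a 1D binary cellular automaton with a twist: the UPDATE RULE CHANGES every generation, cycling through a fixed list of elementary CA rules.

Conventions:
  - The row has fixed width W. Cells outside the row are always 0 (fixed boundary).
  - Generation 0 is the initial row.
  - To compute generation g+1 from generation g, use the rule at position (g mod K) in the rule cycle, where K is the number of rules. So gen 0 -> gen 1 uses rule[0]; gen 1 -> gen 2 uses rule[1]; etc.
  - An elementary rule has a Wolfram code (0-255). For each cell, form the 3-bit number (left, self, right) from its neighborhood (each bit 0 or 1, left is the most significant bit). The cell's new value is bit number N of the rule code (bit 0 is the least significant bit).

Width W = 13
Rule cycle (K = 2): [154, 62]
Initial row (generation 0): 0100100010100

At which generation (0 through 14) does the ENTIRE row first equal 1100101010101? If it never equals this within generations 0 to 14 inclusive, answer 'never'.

Gen 0: 0100100010100
Gen 1 (rule 154): 1011010100010
Gen 2 (rule 62): 1110111110111
Gen 3 (rule 154): 1100111100110
Gen 4 (rule 62): 1011100011101
Gen 5 (rule 154): 0011010111000
Gen 6 (rule 62): 0110111100100
Gen 7 (rule 154): 1100111011010
Gen 8 (rule 62): 1011100110111
Gen 9 (rule 154): 0011011100110
Gen 10 (rule 62): 0110110011101
Gen 11 (rule 154): 1100101111000
Gen 12 (rule 62): 1011111000100
Gen 13 (rule 154): 0011110101010
Gen 14 (rule 62): 0110001111111

Answer: never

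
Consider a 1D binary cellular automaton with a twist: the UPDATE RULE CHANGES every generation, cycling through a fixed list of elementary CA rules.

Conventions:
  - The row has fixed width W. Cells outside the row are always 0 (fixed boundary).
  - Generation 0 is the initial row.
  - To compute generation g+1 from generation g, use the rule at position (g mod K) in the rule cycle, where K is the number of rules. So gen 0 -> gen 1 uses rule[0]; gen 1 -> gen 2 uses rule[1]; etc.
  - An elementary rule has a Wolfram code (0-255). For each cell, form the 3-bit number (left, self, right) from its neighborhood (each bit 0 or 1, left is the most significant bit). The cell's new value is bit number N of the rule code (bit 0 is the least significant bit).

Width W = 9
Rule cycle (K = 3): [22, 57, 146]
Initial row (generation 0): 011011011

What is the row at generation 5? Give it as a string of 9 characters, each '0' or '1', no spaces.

Answer: 011111100

Derivation:
Gen 0: 011011011
Gen 1 (rule 22): 100000000
Gen 2 (rule 57): 011111111
Gen 3 (rule 146): 101111110
Gen 4 (rule 22): 100000001
Gen 5 (rule 57): 011111100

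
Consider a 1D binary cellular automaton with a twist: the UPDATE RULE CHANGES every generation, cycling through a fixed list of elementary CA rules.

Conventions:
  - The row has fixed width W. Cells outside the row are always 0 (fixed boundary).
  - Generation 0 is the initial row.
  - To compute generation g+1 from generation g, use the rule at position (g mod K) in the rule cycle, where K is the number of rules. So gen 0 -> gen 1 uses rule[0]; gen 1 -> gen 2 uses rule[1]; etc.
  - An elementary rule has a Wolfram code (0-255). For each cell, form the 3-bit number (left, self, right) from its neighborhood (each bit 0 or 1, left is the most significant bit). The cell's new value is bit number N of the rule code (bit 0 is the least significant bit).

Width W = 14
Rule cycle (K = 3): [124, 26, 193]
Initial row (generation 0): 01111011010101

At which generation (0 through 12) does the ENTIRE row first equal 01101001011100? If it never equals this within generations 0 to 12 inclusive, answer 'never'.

Gen 0: 01111011010101
Gen 1 (rule 124): 01001111111111
Gen 2 (rule 26): 10111000000000
Gen 3 (rule 193): 00011011111111
Gen 4 (rule 124): 00011110000001
Gen 5 (rule 26): 00110001000010
Gen 6 (rule 193): 10010100011000
Gen 7 (rule 124): 11011110011100
Gen 8 (rule 26): 10010001110010
Gen 9 (rule 193): 00000100110000
Gen 10 (rule 124): 00000110111000
Gen 11 (rule 26): 00001100100100
Gen 12 (rule 193): 11100100000001

Answer: never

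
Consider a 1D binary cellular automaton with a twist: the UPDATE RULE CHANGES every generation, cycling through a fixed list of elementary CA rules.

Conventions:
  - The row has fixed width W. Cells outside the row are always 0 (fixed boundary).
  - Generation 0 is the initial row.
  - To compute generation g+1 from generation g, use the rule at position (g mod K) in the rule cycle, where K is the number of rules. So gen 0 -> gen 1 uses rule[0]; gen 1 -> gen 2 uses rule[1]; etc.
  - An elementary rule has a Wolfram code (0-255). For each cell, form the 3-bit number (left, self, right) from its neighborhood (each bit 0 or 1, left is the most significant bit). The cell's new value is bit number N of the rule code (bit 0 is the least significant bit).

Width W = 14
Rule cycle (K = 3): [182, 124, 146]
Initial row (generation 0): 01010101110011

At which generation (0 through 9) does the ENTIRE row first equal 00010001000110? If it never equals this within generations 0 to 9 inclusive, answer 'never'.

Gen 0: 01010101110011
Gen 1 (rule 182): 11111110101100
Gen 2 (rule 124): 10000011111110
Gen 3 (rule 146): 01000101111101
Gen 4 (rule 182): 11101110111011
Gen 5 (rule 124): 10111011101111
Gen 6 (rule 146): 00010001000110
Gen 7 (rule 182): 00111011101001
Gen 8 (rule 124): 00101110111101
Gen 9 (rule 146): 01000100011000

Answer: 6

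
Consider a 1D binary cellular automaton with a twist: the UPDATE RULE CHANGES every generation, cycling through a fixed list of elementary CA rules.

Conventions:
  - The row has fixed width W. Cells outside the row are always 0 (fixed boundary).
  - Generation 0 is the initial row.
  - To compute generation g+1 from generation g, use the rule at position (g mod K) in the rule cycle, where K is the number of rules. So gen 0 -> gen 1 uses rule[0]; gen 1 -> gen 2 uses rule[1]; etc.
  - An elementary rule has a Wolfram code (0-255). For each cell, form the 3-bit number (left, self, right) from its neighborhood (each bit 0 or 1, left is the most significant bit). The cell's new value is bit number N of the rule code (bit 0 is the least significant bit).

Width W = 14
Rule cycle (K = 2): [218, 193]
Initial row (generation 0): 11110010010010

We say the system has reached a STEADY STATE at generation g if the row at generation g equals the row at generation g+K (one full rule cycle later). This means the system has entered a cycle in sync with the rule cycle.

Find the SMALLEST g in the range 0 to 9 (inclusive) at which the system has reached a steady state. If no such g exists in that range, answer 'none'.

Answer: 9

Derivation:
Gen 0: 11110010010010
Gen 1 (rule 218): 11111101101101
Gen 2 (rule 193): 01111100100100
Gen 3 (rule 218): 11111111011010
Gen 4 (rule 193): 01111111001000
Gen 5 (rule 218): 11111111110100
Gen 6 (rule 193): 01111111110001
Gen 7 (rule 218): 11111111111010
Gen 8 (rule 193): 01111111111000
Gen 9 (rule 218): 11111111111100
Gen 10 (rule 193): 01111111111101
Gen 11 (rule 218): 11111111111100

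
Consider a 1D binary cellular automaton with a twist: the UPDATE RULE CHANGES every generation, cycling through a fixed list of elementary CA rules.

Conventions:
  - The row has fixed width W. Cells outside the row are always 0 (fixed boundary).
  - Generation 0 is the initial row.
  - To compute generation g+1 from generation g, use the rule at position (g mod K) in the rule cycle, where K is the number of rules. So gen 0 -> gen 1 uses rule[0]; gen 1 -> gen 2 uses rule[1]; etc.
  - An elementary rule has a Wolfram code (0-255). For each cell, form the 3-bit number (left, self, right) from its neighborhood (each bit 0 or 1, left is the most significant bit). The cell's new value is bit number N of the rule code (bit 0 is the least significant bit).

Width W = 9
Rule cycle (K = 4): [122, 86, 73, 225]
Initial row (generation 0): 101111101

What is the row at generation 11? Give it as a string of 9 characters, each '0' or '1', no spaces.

Gen 0: 101111101
Gen 1 (rule 122): 011000110
Gen 2 (rule 86): 101101011
Gen 3 (rule 73): 001100011
Gen 4 (rule 225): 100101001
Gen 5 (rule 122): 011010110
Gen 6 (rule 86): 101010011
Gen 7 (rule 73): 000000011
Gen 8 (rule 225): 111111001
Gen 9 (rule 122): 100001110
Gen 10 (rule 86): 110010011
Gen 11 (rule 73): 110000011

Answer: 110000011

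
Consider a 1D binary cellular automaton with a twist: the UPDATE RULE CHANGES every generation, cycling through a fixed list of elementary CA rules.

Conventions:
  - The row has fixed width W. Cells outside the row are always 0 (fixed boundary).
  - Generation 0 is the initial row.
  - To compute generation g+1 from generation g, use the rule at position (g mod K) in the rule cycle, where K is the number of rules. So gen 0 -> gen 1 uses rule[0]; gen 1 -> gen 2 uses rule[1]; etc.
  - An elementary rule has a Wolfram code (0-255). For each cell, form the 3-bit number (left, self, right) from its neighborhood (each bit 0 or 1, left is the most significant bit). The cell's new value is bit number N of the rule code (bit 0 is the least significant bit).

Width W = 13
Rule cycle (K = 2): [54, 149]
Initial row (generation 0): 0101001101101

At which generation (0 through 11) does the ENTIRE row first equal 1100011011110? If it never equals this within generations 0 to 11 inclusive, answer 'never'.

Answer: never

Derivation:
Gen 0: 0101001101101
Gen 1 (rule 54): 1111110010011
Gen 2 (rule 149): 0111101011000
Gen 3 (rule 54): 1000011100100
Gen 4 (rule 149): 1111001010111
Gen 5 (rule 54): 0000111111000
Gen 6 (rule 149): 1110011110111
Gen 7 (rule 54): 0001100001000
Gen 8 (rule 149): 1100011101111
Gen 9 (rule 54): 0010100010000
Gen 10 (rule 149): 1010111011111
Gen 11 (rule 54): 1111000100000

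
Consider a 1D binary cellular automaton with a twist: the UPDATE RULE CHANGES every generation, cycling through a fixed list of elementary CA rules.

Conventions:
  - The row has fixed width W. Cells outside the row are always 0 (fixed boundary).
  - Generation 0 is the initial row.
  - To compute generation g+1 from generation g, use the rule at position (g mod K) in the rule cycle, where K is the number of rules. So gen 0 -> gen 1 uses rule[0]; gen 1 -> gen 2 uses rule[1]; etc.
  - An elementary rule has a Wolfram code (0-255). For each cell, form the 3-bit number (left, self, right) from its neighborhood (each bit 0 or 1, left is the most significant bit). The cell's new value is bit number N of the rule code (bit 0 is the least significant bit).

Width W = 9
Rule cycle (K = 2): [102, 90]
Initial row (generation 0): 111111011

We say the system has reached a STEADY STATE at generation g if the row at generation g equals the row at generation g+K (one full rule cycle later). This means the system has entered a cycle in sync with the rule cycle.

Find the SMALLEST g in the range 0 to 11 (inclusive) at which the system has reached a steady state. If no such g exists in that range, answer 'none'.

Answer: none

Derivation:
Gen 0: 111111011
Gen 1 (rule 102): 000001101
Gen 2 (rule 90): 000011100
Gen 3 (rule 102): 000100100
Gen 4 (rule 90): 001011010
Gen 5 (rule 102): 011101110
Gen 6 (rule 90): 110101011
Gen 7 (rule 102): 011111101
Gen 8 (rule 90): 110000100
Gen 9 (rule 102): 010001100
Gen 10 (rule 90): 101011110
Gen 11 (rule 102): 111100010
Gen 12 (rule 90): 100110101
Gen 13 (rule 102): 101011111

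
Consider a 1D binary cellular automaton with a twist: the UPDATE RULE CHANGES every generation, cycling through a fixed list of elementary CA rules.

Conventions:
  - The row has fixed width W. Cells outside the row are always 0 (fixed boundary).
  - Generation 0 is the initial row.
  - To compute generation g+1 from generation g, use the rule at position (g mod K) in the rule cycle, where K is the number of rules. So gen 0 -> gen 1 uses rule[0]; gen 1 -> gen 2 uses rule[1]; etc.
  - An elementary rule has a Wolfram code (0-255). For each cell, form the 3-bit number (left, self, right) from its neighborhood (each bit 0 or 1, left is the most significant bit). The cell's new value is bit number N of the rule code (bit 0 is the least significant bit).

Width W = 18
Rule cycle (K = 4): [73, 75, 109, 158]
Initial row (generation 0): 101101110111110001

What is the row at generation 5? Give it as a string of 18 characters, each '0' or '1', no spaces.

Answer: 100101001000000000

Derivation:
Gen 0: 101101110111110001
Gen 1 (rule 73): 001101010100010100
Gen 2 (rule 75): 111100000001100001
Gen 3 (rule 109): 100101111101101101
Gen 4 (rule 158): 111101111001001001
Gen 5 (rule 73): 100101001000000000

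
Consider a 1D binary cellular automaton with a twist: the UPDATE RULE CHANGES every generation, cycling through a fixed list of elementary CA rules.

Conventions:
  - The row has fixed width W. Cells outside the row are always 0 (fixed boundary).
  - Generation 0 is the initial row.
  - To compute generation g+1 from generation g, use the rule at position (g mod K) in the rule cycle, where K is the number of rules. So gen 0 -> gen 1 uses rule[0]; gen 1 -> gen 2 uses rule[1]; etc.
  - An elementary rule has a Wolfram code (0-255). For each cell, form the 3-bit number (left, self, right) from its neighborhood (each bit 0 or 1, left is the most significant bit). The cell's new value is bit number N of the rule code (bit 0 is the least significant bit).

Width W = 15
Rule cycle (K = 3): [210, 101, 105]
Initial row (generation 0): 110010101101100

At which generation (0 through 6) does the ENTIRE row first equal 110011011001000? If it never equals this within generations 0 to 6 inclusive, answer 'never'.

Gen 0: 110010101101100
Gen 1 (rule 210): 011100000100110
Gen 2 (rule 101): 000101110100010
Gen 3 (rule 105): 110011011001000
Gen 4 (rule 210): 011101001110100
Gen 5 (rule 101): 000111000011101
Gen 6 (rule 105): 110101011010110

Answer: 3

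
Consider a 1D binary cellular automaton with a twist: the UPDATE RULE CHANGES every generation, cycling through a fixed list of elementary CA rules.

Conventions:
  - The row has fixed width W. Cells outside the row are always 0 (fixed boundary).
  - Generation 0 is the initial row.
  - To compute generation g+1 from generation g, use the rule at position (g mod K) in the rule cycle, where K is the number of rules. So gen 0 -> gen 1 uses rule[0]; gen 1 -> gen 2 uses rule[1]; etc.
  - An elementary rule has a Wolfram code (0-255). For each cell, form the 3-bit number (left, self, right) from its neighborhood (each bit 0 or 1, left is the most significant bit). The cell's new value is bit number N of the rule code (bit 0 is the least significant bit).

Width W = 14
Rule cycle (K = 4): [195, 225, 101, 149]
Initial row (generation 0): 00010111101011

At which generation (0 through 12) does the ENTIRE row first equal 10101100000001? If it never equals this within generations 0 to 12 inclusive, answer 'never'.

Gen 0: 00010111101011
Gen 1 (rule 195): 11100011100001
Gen 2 (rule 225): 01101001101100
Gen 3 (rule 101): 00111000110101
Gen 4 (rule 149): 10010110000101
Gen 5 (rule 195): 00100010111000
Gen 6 (rule 225): 10001001011011
Gen 7 (rule 101): 10101001101101
Gen 8 (rule 149): 10101100000001
Gen 9 (rule 195): 00000101111110
Gen 10 (rule 225): 11110010111110
Gen 11 (rule 101): 00010011000010
Gen 12 (rule 149): 11011000111011

Answer: 8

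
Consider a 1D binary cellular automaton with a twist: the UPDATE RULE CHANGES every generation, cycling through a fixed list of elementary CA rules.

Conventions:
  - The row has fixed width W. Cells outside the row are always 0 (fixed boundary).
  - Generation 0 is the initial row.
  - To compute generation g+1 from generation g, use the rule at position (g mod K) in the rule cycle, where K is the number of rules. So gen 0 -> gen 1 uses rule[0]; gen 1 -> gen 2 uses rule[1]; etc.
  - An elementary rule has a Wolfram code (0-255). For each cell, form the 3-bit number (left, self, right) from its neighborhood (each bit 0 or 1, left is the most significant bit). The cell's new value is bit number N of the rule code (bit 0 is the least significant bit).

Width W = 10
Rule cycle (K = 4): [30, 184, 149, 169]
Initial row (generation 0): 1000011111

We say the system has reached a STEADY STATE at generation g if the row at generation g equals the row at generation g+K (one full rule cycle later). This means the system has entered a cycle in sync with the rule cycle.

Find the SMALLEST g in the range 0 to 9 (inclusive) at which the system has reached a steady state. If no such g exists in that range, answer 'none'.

Gen 0: 1000011111
Gen 1 (rule 30): 1100110000
Gen 2 (rule 184): 1010101000
Gen 3 (rule 149): 1010101111
Gen 4 (rule 169): 0101011110
Gen 5 (rule 30): 1101010001
Gen 6 (rule 184): 1010101000
Gen 7 (rule 149): 1010101111
Gen 8 (rule 169): 0101011110
Gen 9 (rule 30): 1101010001
Gen 10 (rule 184): 1010101000
Gen 11 (rule 149): 1010101111
Gen 12 (rule 169): 0101011110
Gen 13 (rule 30): 1101010001

Answer: 2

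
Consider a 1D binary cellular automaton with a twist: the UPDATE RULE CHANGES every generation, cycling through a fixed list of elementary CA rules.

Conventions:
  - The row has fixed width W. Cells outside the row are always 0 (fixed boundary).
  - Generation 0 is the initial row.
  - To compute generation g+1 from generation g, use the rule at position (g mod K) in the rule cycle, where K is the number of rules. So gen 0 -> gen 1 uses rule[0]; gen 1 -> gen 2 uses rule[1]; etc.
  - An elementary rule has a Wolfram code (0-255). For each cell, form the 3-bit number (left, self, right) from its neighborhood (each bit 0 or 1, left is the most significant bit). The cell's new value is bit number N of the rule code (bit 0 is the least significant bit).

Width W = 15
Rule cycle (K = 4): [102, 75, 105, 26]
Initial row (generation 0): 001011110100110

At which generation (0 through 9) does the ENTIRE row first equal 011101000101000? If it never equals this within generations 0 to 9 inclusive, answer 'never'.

Answer: never

Derivation:
Gen 0: 001011110100110
Gen 1 (rule 102): 011100011101010
Gen 2 (rule 75): 110101110100000
Gen 3 (rule 105): 111011011001111
Gen 4 (rule 26): 100010010111000
Gen 5 (rule 102): 100110111001000
Gen 6 (rule 75): 001110101010011
Gen 7 (rule 105): 101011010100011
Gen 8 (rule 26): 000010000010110
Gen 9 (rule 102): 000110000111010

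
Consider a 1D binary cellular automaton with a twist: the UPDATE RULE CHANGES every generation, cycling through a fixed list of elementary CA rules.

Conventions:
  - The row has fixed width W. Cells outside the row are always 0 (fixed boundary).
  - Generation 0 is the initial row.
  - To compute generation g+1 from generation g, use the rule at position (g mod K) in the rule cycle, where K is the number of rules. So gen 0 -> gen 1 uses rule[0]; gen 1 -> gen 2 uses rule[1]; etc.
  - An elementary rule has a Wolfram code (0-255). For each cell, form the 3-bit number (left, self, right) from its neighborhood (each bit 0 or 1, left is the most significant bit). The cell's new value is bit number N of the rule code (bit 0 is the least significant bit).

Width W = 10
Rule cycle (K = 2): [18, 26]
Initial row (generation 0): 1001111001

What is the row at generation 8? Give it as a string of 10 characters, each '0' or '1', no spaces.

Answer: 0101101010

Derivation:
Gen 0: 1001111001
Gen 1 (rule 18): 0110000110
Gen 2 (rule 26): 1101001101
Gen 3 (rule 18): 0000110000
Gen 4 (rule 26): 0001101000
Gen 5 (rule 18): 0010000100
Gen 6 (rule 26): 0101001010
Gen 7 (rule 18): 1000110001
Gen 8 (rule 26): 0101101010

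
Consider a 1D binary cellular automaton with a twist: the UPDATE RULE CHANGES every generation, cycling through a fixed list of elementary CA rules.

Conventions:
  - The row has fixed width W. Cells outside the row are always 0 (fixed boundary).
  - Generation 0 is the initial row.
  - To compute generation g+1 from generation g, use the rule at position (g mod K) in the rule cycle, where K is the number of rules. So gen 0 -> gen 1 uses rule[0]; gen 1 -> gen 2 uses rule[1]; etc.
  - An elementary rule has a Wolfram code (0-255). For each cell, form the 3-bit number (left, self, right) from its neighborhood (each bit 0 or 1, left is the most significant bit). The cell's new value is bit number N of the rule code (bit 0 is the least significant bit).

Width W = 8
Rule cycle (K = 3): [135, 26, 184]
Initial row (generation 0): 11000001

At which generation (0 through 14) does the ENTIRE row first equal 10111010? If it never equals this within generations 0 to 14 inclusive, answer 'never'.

Answer: never

Derivation:
Gen 0: 11000001
Gen 1 (rule 135): 00011111
Gen 2 (rule 26): 00110000
Gen 3 (rule 184): 00101000
Gen 4 (rule 135): 11101011
Gen 5 (rule 26): 10000010
Gen 6 (rule 184): 01000001
Gen 7 (rule 135): 11011111
Gen 8 (rule 26): 10010000
Gen 9 (rule 184): 01001000
Gen 10 (rule 135): 11011011
Gen 11 (rule 26): 10010010
Gen 12 (rule 184): 01001001
Gen 13 (rule 135): 11011011
Gen 14 (rule 26): 10010010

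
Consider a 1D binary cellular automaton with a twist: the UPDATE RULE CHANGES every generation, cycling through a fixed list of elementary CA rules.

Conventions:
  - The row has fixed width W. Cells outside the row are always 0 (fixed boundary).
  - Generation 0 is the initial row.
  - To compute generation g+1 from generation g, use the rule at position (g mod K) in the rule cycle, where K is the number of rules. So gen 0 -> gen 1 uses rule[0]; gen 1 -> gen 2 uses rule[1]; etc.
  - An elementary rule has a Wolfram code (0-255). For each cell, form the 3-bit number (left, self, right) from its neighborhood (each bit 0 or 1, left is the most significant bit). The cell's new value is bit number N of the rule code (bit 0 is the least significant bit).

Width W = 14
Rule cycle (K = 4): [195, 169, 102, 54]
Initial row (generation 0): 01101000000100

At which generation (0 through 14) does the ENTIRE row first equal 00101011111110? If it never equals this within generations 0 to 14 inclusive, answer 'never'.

Answer: never

Derivation:
Gen 0: 01101000000100
Gen 1 (rule 195): 10100011111001
Gen 2 (rule 169): 01001011110000
Gen 3 (rule 102): 11011100010000
Gen 4 (rule 54): 00100010111000
Gen 5 (rule 195): 11001100011011
Gen 6 (rule 169): 10001001010110
Gen 7 (rule 102): 10011011111010
Gen 8 (rule 54): 11100100000111
Gen 9 (rule 195): 01101001111011
Gen 10 (rule 169): 01010001110110
Gen 11 (rule 102): 11110010011010
Gen 12 (rule 54): 00001111100111
Gen 13 (rule 195): 11110111101011
Gen 14 (rule 169): 11101111010110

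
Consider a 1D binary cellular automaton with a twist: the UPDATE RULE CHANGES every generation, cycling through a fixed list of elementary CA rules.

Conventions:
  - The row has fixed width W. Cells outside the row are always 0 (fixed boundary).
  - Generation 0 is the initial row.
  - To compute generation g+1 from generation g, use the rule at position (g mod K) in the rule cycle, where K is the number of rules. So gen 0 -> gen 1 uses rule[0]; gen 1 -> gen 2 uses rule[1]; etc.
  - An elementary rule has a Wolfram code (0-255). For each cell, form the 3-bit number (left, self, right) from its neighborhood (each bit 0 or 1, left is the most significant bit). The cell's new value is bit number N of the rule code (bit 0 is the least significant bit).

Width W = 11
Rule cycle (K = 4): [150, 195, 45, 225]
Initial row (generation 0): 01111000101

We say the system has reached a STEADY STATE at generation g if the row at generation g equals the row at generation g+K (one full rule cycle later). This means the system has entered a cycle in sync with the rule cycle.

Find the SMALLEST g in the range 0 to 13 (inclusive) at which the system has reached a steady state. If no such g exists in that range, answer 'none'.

Answer: none

Derivation:
Gen 0: 01111000101
Gen 1 (rule 150): 10110101101
Gen 2 (rule 195): 00010000100
Gen 3 (rule 45): 11010110101
Gen 4 (rule 225): 01101011010
Gen 5 (rule 150): 10001000011
Gen 6 (rule 195): 00110011101
Gen 7 (rule 45): 10100010011
Gen 8 (rule 225): 01001000001
Gen 9 (rule 150): 11111100011
Gen 10 (rule 195): 01111101101
Gen 11 (rule 45): 01000011011
Gen 12 (rule 225): 00011001101
Gen 13 (rule 150): 00100110001
Gen 14 (rule 195): 11001010110
Gen 15 (rule 45): 10001111100
Gen 16 (rule 225): 00100111101
Gen 17 (rule 150): 01111011001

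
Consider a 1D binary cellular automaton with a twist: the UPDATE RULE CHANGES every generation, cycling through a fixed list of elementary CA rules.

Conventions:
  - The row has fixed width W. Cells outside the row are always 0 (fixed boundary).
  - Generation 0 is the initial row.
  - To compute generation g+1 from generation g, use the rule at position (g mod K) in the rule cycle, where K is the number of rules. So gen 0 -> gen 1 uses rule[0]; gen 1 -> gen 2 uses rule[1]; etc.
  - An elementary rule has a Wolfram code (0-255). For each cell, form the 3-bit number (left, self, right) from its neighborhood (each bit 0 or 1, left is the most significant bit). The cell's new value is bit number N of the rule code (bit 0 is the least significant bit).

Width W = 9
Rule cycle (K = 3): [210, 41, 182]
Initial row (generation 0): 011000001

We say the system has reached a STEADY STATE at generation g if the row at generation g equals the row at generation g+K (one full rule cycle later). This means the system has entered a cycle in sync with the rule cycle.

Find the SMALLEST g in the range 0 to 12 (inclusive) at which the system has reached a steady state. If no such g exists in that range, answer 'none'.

Gen 0: 011000001
Gen 1 (rule 210): 101100010
Gen 2 (rule 41): 011001000
Gen 3 (rule 182): 100111100
Gen 4 (rule 210): 011011110
Gen 5 (rule 41): 010110000
Gen 6 (rule 182): 111001000
Gen 7 (rule 210): 011110100
Gen 8 (rule 41): 010001001
Gen 9 (rule 182): 111011111
Gen 10 (rule 210): 011001111
Gen 11 (rule 41): 010001000
Gen 12 (rule 182): 111011100
Gen 13 (rule 210): 011001110
Gen 14 (rule 41): 010001000
Gen 15 (rule 182): 111011100

Answer: 11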